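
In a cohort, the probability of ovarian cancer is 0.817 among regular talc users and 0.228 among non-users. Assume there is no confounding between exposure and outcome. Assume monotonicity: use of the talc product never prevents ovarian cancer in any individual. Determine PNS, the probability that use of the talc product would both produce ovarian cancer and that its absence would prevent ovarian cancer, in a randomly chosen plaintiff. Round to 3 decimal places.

Let p₁ = 0.817, p₀ = 0.228.
Under exogeneity and monotonicity, PNS = p₁ − p₀.
PNS = 0.817 − 0.228 = 0.589

PNS ≈ 0.589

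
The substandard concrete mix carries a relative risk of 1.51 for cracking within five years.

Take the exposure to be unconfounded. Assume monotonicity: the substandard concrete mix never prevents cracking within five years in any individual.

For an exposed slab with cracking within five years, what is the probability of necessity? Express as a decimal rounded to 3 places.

PN ≈ 0.338

Under exogeneity and monotonicity, PN = (RR − 1) / RR = 1 − 1/RR.
PN = (1.51 − 1) / 1.51 = 0.51 / 1.51 ≈ 0.3377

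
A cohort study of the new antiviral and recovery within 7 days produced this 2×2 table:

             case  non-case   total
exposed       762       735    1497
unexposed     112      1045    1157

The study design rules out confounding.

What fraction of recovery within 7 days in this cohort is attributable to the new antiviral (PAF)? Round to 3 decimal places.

p₁ = P(outcome | exposed) = 762/1497 = 0.50902
p₀ = P(outcome | unexposed) = 112/1157 = 0.096802
Exposure prevalence π = 1497/2654 = 0.56405; overall risk P(Y=1) = 0.32931.
Under exogeneity, PAF = [P(Y=1) − p₀]/P(Y=1).
PAF = (0.32931 − 0.096802) / 0.32931 ≈ 0.7060

PAF ≈ 0.706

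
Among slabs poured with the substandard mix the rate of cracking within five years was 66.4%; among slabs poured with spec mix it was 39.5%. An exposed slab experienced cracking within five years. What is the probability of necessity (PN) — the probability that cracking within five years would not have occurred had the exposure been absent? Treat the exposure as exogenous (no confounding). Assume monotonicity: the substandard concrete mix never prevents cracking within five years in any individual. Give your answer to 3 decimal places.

PN ≈ 0.405

p₁ = 0.664, p₀ = 0.395.
Under exogeneity and monotonicity, PN = (p₁ − p₀) / p₁.
PN = (0.664 − 0.395) / 0.664 = 0.269 / 0.664 ≈ 0.4051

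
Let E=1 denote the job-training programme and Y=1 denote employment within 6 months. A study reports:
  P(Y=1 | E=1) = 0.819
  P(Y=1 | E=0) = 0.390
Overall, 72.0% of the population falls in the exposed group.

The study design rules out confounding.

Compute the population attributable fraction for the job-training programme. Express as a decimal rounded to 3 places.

PAF ≈ 0.442

Let p₁ = 0.819, p₀ = 0.39.
Overall risk P(Y=1) = π·p₁ + (1−π)·p₀ = 0.72×0.819 + 0.28×0.39 = 0.69888.
Under exogeneity, PAF = [P(Y=1) − p₀] / P(Y=1).
PAF = (0.69888 − 0.39) / 0.69888 ≈ 0.4420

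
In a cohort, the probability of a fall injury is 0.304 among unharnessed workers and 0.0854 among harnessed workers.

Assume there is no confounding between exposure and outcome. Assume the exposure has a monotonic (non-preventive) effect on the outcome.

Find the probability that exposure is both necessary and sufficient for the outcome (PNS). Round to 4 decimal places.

Let p₁ = 0.304, p₀ = 0.0854.
Under exogeneity and monotonicity, PNS = p₁ − p₀.
PNS = 0.304 − 0.0854 = 0.2186

PNS ≈ 0.2186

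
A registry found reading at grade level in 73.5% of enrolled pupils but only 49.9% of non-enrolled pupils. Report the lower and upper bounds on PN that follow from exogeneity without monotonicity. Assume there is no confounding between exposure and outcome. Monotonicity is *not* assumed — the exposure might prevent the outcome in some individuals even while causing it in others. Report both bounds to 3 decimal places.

0.321 ≤ PN ≤ 0.682

p₁ = 0.735, p₀ = 0.499.
Under exogeneity alone the bounds on PN are max{0,(p₁−p₀)/p₁} ≤ PN ≤ min{1,(1−p₀)/p₁}.
  lower = (p₁ − p₀)/p₁ = 0.236 / 0.735 ≈ 0.3211
  upper = min{1, (1 − p₀)/p₁} = 0.501 / 0.735 ≈ 0.6816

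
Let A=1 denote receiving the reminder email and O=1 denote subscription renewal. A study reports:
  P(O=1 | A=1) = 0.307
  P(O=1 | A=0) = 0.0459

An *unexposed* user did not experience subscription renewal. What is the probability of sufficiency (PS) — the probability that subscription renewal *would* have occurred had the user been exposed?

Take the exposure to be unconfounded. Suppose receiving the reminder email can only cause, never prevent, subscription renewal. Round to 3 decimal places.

Let p₁ = 0.307, p₀ = 0.0459.
Under exogeneity and monotonicity, PS = (p₁ − p₀) / (1 − p₀).
PS = (0.307 − 0.0459) / (1 − 0.0459) = 0.2611 / 0.9541 ≈ 0.2737

PS ≈ 0.274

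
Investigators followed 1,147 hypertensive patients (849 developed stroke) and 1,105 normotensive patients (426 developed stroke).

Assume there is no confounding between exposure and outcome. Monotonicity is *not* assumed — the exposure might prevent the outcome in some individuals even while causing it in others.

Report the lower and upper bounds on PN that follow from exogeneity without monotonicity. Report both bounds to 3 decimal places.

0.479 ≤ PN ≤ 0.830

p₁ = P(outcome | exposed) = 849/1147 = 0.74019
p₀ = P(outcome | unexposed) = 426/1105 = 0.38552
Under exogeneity alone the bounds on PN are max{0,(p₁−p₀)/p₁} ≤ PN ≤ min{1,(1−p₀)/p₁}.
  lower = (p₁ − p₀)/p₁ = 0.35467 / 0.74019 ≈ 0.4792
  upper = min{1, (1 − p₀)/p₁} = 0.61448 / 0.74019 ≈ 0.8302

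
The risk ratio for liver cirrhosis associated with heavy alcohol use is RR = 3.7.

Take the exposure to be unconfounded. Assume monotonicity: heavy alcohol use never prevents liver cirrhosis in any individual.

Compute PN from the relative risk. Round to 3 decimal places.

PN ≈ 0.730

Under exogeneity and monotonicity, PN = (RR − 1) / RR = 1 − 1/RR.
PN = (3.7 − 1) / 3.7 = 2.7 / 3.7 ≈ 0.7297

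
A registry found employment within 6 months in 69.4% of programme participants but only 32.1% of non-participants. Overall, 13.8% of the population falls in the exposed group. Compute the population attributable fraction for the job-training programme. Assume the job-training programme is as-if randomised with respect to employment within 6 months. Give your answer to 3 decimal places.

PAF ≈ 0.138

p₁ = 0.694, p₀ = 0.321.
Overall risk P(Y=1) = π·p₁ + (1−π)·p₀ = 0.138×0.694 + 0.862×0.321 = 0.37247.
Under exogeneity, PAF = [P(Y=1) − p₀] / P(Y=1).
PAF = (0.37247 − 0.321) / 0.37247 ≈ 0.1382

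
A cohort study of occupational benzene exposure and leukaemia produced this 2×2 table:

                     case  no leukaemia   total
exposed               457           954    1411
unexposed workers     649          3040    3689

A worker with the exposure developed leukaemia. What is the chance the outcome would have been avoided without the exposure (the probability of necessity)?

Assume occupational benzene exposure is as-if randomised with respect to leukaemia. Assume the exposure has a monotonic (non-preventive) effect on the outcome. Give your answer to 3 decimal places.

PN ≈ 0.457

p₁ = P(outcome | exposed) = 457/1411 = 0.32388
p₀ = P(outcome | unexposed) = 649/3689 = 0.17593
Under exogeneity and monotonicity, PN = (p₁ − p₀)/p₁.
PN = (0.32388 − 0.17593) / 0.32388 ≈ 0.4568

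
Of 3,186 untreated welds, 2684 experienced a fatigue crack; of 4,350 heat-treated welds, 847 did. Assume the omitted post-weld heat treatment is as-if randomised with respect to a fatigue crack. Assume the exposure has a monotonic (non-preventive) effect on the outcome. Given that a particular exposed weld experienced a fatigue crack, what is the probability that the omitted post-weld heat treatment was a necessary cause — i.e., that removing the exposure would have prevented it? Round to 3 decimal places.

PN ≈ 0.769

p₁ = P(outcome | exposed) = 2684/3186 = 0.84244
p₀ = P(outcome | unexposed) = 847/4350 = 0.19471
Under exogeneity and monotonicity, PN = (p₁ − p₀) / p₁.
PN = (0.84244 − 0.19471) / 0.84244 = 0.64772 / 0.84244 ≈ 0.7689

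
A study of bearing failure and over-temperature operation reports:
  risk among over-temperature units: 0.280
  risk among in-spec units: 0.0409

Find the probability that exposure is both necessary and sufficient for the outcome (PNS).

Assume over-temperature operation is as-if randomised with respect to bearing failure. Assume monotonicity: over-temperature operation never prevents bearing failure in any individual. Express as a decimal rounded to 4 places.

PNS ≈ 0.2391

Let p₁ = 0.28, p₀ = 0.0409.
Under exogeneity and monotonicity, PNS = p₁ − p₀.
PNS = 0.28 − 0.0409 = 0.2391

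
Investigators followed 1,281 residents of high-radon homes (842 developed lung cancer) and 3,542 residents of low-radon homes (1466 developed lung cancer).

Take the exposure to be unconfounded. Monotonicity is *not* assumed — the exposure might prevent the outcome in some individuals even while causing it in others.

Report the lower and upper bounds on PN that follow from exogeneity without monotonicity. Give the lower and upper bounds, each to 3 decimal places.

0.370 ≤ PN ≤ 0.892

p₁ = P(outcome | exposed) = 842/1281 = 0.6573
p₀ = P(outcome | unexposed) = 1466/3542 = 0.41389
Under exogeneity alone the bounds on PN are max{0,(p₁−p₀)/p₁} ≤ PN ≤ min{1,(1−p₀)/p₁}.
  lower = (p₁ − p₀)/p₁ = 0.24341 / 0.6573 ≈ 0.3703
  upper = min{1, (1 − p₀)/p₁} = 0.58611 / 0.6573 ≈ 0.8917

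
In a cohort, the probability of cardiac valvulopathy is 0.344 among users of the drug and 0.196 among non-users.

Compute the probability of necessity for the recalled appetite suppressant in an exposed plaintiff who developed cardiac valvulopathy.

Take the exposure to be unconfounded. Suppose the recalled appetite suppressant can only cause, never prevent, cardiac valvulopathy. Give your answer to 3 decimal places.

PN ≈ 0.430

Let p₁ = 0.344, p₀ = 0.196.
Under exogeneity and monotonicity, PN = (p₁ − p₀) / p₁.
PN = (0.344 − 0.196) / 0.344 = 0.148 / 0.344 ≈ 0.4302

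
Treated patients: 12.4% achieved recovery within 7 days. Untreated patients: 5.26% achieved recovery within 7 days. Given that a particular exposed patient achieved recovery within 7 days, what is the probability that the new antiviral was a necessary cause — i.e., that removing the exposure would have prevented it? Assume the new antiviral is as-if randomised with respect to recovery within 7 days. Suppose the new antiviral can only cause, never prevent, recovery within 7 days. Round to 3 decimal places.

p₁ = 0.124, p₀ = 0.0526.
Under exogeneity and monotonicity, PN = (p₁ − p₀) / p₁.
PN = (0.124 − 0.0526) / 0.124 = 0.0714 / 0.124 ≈ 0.5758

PN ≈ 0.576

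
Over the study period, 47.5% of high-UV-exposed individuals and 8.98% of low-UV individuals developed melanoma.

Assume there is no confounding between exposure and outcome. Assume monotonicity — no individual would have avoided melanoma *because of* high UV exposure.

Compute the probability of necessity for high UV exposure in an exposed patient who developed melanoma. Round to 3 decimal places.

p₁ = 0.475, p₀ = 0.0898.
Under exogeneity and monotonicity, PN = (p₁ − p₀) / p₁.
PN = (0.475 − 0.0898) / 0.475 = 0.3852 / 0.475 ≈ 0.8109

PN ≈ 0.811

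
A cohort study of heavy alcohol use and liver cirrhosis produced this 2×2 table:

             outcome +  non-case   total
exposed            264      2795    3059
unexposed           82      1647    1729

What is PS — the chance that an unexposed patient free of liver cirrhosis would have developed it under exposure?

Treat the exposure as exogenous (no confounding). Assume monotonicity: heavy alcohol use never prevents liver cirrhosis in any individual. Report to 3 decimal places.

p₁ = P(outcome | exposed) = 264/3059 = 0.086303
p₀ = P(outcome | unexposed) = 82/1729 = 0.047426
Under exogeneity and monotonicity, PS = (p₁ − p₀)/(1 − p₀).
PS = (0.086303 − 0.047426) / 0.95257 ≈ 0.0408

PS ≈ 0.041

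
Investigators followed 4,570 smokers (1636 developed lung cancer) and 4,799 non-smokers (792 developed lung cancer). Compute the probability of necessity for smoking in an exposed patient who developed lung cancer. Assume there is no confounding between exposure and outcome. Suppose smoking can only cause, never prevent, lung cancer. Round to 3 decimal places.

PN ≈ 0.539

p₁ = P(outcome | exposed) = 1636/4570 = 0.35799
p₀ = P(outcome | unexposed) = 792/4799 = 0.16503
Under exogeneity and monotonicity, PN = (p₁ − p₀) / p₁.
PN = (0.35799 − 0.16503) / 0.35799 = 0.19295 / 0.35799 ≈ 0.5390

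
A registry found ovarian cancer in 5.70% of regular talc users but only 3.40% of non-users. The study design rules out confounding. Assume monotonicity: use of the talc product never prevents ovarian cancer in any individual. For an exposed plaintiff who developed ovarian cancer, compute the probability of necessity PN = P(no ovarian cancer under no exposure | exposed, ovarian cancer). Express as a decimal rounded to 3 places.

PN ≈ 0.404

p₁ = 0.057, p₀ = 0.034.
Under exogeneity and monotonicity, PN = (p₁ − p₀) / p₁.
PN = (0.057 − 0.034) / 0.057 = 0.023 / 0.057 ≈ 0.4035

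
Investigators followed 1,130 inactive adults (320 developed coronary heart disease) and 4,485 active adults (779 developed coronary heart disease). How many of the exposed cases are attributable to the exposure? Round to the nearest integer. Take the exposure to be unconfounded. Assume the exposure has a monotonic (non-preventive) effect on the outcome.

about 124 cases

p₁ = P(outcome | exposed) = 320/1130 = 0.28319
p₀ = P(outcome | unexposed) = 779/4485 = 0.17369
PN = (p₁ − p₀)/p₁ = (0.28319 − 0.17369) / 0.28319 ≈ 0.38666.
Attributable cases ≈ PN × (exposed cases) = 0.38666 × 320 ≈ 123.73.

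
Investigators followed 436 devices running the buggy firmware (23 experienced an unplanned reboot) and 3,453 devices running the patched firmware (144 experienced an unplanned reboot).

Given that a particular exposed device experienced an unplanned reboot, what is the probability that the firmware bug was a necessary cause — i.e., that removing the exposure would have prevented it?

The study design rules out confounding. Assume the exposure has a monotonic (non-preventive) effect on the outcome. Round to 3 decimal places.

PN ≈ 0.209

p₁ = P(outcome | exposed) = 23/436 = 0.052752
p₀ = P(outcome | unexposed) = 144/3453 = 0.041703
Under exogeneity and monotonicity, PN = (p₁ − p₀) / p₁.
PN = (0.052752 − 0.041703) / 0.052752 = 0.011049 / 0.052752 ≈ 0.2095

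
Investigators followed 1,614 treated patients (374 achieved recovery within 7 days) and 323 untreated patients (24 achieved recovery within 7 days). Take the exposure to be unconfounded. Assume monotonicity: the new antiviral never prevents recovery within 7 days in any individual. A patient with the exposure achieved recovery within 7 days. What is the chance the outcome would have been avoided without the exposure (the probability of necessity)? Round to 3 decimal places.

p₁ = P(outcome | exposed) = 374/1614 = 0.23172
p₀ = P(outcome | unexposed) = 24/323 = 0.074303
Under exogeneity and monotonicity, PN = (p₁ − p₀) / p₁.
PN = (0.23172 − 0.074303) / 0.23172 = 0.15742 / 0.23172 ≈ 0.6793

PN ≈ 0.679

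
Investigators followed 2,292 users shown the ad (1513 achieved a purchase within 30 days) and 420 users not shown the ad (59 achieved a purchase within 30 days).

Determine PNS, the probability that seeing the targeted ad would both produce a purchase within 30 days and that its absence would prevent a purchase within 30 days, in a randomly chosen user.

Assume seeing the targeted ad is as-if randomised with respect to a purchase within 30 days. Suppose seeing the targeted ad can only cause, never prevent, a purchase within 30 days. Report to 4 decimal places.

PNS ≈ 0.5196

p₁ = P(outcome | exposed) = 1513/2292 = 0.66012
p₀ = P(outcome | unexposed) = 59/420 = 0.14048
Under exogeneity and monotonicity, PNS = p₁ − p₀.
PNS = 0.66012 − 0.14048 = 0.51965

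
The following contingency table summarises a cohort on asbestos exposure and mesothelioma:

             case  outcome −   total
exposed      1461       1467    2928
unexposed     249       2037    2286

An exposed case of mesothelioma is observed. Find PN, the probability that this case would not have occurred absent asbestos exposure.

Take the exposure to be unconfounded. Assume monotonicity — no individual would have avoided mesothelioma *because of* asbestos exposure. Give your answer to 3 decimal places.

PN ≈ 0.782

p₁ = P(outcome | exposed) = 1461/2928 = 0.49898
p₀ = P(outcome | unexposed) = 249/2286 = 0.10892
Under exogeneity and monotonicity, PN = (p₁ − p₀) / p₁.
PN = (0.49898 − 0.10892) / 0.49898 = 0.39005 / 0.49898 ≈ 0.7817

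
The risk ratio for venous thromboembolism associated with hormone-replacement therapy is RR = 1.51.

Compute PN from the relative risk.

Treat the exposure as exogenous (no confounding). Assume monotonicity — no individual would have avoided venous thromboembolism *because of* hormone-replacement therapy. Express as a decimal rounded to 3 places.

PN ≈ 0.338

Under exogeneity and monotonicity, PN = (RR − 1) / RR = 1 − 1/RR.
PN = (1.51 − 1) / 1.51 = 0.51 / 1.51 ≈ 0.3377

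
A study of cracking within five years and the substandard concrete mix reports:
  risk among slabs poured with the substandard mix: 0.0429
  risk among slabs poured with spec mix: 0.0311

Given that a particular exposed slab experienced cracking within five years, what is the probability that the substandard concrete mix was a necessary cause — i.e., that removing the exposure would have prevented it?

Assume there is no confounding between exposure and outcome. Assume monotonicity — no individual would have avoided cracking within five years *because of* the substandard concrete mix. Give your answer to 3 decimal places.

Let p₁ = 0.0429, p₀ = 0.0311.
Under exogeneity and monotonicity, PN = (p₁ − p₀) / p₁.
PN = (0.0429 − 0.0311) / 0.0429 = 0.0118 / 0.0429 ≈ 0.2751

PN ≈ 0.275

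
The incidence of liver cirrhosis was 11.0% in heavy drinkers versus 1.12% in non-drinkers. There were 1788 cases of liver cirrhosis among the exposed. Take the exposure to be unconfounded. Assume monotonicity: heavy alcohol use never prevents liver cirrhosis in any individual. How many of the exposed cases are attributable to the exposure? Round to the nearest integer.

about 1606 cases

p₁ = 0.11, p₀ = 0.0112.
PN = (p₁ − p₀)/p₁ = (0.11 − 0.0112) / 0.11 ≈ 0.89818.
Attributable cases ≈ PN × (exposed cases) = 0.89818 × 1788 ≈ 1605.95.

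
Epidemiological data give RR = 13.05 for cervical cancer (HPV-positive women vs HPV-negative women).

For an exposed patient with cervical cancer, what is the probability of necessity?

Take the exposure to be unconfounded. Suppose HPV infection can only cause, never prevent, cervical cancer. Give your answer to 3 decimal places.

Under exogeneity and monotonicity, PN = (RR − 1) / RR = 1 − 1/RR.
PN = (13.05 − 1) / 13.05 = 12.05 / 13.05 ≈ 0.9234

PN ≈ 0.923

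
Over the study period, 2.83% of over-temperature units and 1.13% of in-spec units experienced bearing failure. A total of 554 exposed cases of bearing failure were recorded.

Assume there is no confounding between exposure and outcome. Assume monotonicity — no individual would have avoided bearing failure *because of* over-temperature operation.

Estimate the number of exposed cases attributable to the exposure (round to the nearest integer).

about 333 cases

p₁ = 0.0283, p₀ = 0.0113.
PN = (p₁ − p₀)/p₁ = (0.0283 − 0.0113) / 0.0283 ≈ 0.60071.
Attributable cases ≈ PN × (exposed cases) = 0.60071 × 554 ≈ 332.79.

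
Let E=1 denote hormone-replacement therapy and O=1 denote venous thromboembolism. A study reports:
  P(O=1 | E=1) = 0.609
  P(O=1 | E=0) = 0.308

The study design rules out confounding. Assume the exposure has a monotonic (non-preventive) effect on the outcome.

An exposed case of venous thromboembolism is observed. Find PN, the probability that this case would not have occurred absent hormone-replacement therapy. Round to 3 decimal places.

PN ≈ 0.494

Let p₁ = 0.609, p₀ = 0.308.
Under exogeneity and monotonicity, PN = (p₁ − p₀) / p₁.
PN = (0.609 − 0.308) / 0.609 = 0.301 / 0.609 ≈ 0.4943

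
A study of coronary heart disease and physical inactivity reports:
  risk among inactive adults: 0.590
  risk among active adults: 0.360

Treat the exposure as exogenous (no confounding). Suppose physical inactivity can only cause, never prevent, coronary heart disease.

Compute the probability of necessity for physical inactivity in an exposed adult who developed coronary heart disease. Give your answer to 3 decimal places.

Let p₁ = 0.59, p₀ = 0.36.
Under exogeneity and monotonicity, PN = (p₁ − p₀) / p₁.
PN = (0.59 − 0.36) / 0.59 = 0.23 / 0.59 ≈ 0.3898

PN ≈ 0.390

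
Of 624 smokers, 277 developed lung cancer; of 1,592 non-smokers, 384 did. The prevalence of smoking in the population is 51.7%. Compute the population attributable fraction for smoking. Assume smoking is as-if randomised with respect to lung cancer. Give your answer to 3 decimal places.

p₁ = P(outcome | exposed) = 277/624 = 0.44391
p₀ = P(outcome | unexposed) = 384/1592 = 0.24121
Overall risk P(Y=1) = π·p₁ + (1−π)·p₀ = 0.517×0.44391 + 0.483×0.24121 = 0.346.
Under exogeneity, PAF = [P(Y=1) − p₀] / P(Y=1).
PAF = (0.346 − 0.24121) / 0.346 ≈ 0.3029

PAF ≈ 0.303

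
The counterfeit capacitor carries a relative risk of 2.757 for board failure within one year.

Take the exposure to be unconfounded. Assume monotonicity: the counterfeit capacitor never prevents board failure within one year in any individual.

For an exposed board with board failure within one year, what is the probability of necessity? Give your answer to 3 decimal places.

Under exogeneity and monotonicity, PN = (RR − 1) / RR = 1 − 1/RR.
PN = (2.757 − 1) / 2.757 = 1.757 / 2.757 ≈ 0.6373

PN ≈ 0.637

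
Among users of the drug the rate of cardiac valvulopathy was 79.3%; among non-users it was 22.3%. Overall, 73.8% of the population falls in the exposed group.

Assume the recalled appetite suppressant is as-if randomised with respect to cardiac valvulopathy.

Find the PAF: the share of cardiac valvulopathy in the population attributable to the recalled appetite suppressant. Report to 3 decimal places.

p₁ = 0.793, p₀ = 0.223.
Overall risk P(Y=1) = π·p₁ + (1−π)·p₀ = 0.738×0.793 + 0.262×0.223 = 0.64366.
Under exogeneity, PAF = [P(Y=1) − p₀] / P(Y=1).
PAF = (0.64366 − 0.223) / 0.64366 ≈ 0.6535

PAF ≈ 0.654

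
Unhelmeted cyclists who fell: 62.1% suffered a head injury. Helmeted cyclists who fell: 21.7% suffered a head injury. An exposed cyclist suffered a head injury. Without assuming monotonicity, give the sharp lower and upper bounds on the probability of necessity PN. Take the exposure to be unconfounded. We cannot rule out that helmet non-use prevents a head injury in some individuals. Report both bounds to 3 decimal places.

0.651 ≤ PN ≤ 1.000

p₁ = 0.621, p₀ = 0.217.
Under exogeneity alone the bounds on PN are max{0,(p₁−p₀)/p₁} ≤ PN ≤ min{1,(1−p₀)/p₁}.
  lower = (p₁ − p₀)/p₁ = 0.404 / 0.621 ≈ 0.6506
  upper = min{1, (1 − p₀)/p₁} = 0.783 / 0.621 ≈ 1.2609 → capped at 1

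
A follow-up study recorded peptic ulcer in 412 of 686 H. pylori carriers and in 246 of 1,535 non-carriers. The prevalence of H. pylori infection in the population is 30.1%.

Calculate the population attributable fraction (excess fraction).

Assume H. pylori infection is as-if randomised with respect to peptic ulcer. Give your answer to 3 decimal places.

PAF ≈ 0.453

p₁ = P(outcome | exposed) = 412/686 = 0.60058
p₀ = P(outcome | unexposed) = 246/1535 = 0.16026
Overall risk P(Y=1) = π·p₁ + (1−π)·p₀ = 0.301×0.60058 + 0.699×0.16026 = 0.2928.
Under exogeneity, PAF = [P(Y=1) − p₀] / P(Y=1).
PAF = (0.2928 − 0.16026) / 0.2928 ≈ 0.4527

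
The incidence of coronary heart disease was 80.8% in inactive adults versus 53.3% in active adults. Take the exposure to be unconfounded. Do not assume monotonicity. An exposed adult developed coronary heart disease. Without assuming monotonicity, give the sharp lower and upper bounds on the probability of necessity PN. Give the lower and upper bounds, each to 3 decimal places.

p₁ = 0.808, p₀ = 0.533.
Under exogeneity alone the bounds on PN are max{0,(p₁−p₀)/p₁} ≤ PN ≤ min{1,(1−p₀)/p₁}.
  lower = (p₁ − p₀)/p₁ = 0.275 / 0.808 ≈ 0.3403
  upper = min{1, (1 − p₀)/p₁} = 0.467 / 0.808 ≈ 0.5780

0.340 ≤ PN ≤ 0.578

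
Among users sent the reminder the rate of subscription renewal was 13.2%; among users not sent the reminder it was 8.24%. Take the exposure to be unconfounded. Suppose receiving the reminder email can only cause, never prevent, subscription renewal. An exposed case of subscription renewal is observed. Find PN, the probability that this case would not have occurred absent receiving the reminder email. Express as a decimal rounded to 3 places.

p₁ = 0.132, p₀ = 0.0824.
Under exogeneity and monotonicity, PN = (p₁ − p₀) / p₁.
PN = (0.132 − 0.0824) / 0.132 = 0.0496 / 0.132 ≈ 0.3758

PN ≈ 0.376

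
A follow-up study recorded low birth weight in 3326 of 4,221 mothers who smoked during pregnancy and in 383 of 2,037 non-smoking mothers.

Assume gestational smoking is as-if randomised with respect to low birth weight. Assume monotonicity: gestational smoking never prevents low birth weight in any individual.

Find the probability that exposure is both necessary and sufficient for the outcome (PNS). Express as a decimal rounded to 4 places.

p₁ = P(outcome | exposed) = 3326/4221 = 0.78796
p₀ = P(outcome | unexposed) = 383/2037 = 0.18802
Under exogeneity and monotonicity, PNS = p₁ − p₀.
PNS = 0.78796 − 0.18802 = 0.59994

PNS ≈ 0.5999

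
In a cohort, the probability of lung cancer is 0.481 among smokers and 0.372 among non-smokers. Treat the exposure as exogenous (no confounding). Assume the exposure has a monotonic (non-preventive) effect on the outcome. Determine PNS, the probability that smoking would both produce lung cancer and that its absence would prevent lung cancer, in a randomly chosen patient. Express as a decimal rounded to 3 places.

Let p₁ = 0.481, p₀ = 0.372.
Under exogeneity and monotonicity, PNS = p₁ − p₀.
PNS = 0.481 − 0.372 = 0.109

PNS ≈ 0.109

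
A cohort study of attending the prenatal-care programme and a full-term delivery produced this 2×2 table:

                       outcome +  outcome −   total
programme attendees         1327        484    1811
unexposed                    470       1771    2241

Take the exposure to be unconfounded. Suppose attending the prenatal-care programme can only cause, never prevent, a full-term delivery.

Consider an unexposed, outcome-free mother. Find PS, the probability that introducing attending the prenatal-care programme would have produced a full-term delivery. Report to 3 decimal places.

PS ≈ 0.662

p₁ = P(outcome | exposed) = 1327/1811 = 0.73274
p₀ = P(outcome | unexposed) = 470/2241 = 0.20973
Under exogeneity and monotonicity, PS = (p₁ − p₀)/(1 − p₀).
PS = (0.73274 − 0.20973) / 0.79027 ≈ 0.6618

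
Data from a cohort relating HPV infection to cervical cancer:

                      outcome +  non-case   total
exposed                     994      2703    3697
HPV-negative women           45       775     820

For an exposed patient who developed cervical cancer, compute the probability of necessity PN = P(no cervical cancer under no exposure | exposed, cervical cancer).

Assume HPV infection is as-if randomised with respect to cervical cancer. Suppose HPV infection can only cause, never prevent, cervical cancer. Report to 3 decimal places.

PN ≈ 0.796

p₁ = P(outcome | exposed) = 994/3697 = 0.26887
p₀ = P(outcome | unexposed) = 45/820 = 0.054878
Under exogeneity and monotonicity, PN = (p₁ − p₀) / p₁.
PN = (0.26887 − 0.054878) / 0.26887 = 0.21399 / 0.26887 ≈ 0.7959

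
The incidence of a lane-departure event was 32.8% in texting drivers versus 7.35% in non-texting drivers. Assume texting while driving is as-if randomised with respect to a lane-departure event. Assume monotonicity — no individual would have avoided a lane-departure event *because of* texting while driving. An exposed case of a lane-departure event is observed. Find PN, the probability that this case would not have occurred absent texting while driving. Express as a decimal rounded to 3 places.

p₁ = 0.328, p₀ = 0.0735.
Under exogeneity and monotonicity, PN = (p₁ − p₀) / p₁.
PN = (0.328 − 0.0735) / 0.328 = 0.2545 / 0.328 ≈ 0.7759

PN ≈ 0.776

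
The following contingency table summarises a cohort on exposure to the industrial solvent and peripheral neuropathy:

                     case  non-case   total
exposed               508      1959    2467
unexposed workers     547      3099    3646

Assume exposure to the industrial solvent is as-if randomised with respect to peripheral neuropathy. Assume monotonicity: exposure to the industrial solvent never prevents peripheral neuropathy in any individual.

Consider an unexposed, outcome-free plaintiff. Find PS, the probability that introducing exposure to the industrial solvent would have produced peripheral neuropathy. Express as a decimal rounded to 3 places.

PS ≈ 0.066

p₁ = P(outcome | exposed) = 508/2467 = 0.20592
p₀ = P(outcome | unexposed) = 547/3646 = 0.15003
Under exogeneity and monotonicity, PS = (p₁ − p₀)/(1 − p₀).
PS = (0.20592 − 0.15003) / 0.84997 ≈ 0.0658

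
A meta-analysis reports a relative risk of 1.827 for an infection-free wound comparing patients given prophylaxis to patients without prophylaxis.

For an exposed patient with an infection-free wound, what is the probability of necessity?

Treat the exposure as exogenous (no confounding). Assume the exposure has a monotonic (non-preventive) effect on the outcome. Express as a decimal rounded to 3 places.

PN ≈ 0.453

Under exogeneity and monotonicity, PN = (RR − 1) / RR = 1 − 1/RR.
PN = (1.827 − 1) / 1.827 = 0.827 / 1.827 ≈ 0.4527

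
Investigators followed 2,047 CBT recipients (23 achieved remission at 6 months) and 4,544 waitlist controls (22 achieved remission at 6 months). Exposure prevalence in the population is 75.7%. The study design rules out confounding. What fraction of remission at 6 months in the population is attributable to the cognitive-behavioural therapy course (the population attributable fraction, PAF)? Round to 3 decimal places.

p₁ = P(outcome | exposed) = 23/2047 = 0.011236
p₀ = P(outcome | unexposed) = 22/4544 = 0.0048415
Overall risk P(Y=1) = π·p₁ + (1−π)·p₀ = 0.757×0.011236 + 0.243×0.0048415 = 0.0096821.
Under exogeneity, PAF = [P(Y=1) − p₀] / P(Y=1).
PAF = (0.0096821 − 0.0048415) / 0.0096821 ≈ 0.4999

PAF ≈ 0.500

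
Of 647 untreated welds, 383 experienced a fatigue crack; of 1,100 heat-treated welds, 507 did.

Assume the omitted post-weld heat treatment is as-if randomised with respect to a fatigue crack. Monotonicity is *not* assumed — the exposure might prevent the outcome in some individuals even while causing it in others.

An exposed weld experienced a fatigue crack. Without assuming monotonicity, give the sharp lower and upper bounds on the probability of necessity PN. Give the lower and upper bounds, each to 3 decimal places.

p₁ = P(outcome | exposed) = 383/647 = 0.59196
p₀ = P(outcome | unexposed) = 507/1100 = 0.46091
Under exogeneity alone the bounds on PN are max{0,(p₁−p₀)/p₁} ≤ PN ≤ min{1,(1−p₀)/p₁}.
  lower = (p₁ − p₀)/p₁ = 0.13105 / 0.59196 ≈ 0.2214
  upper = min{1, (1 − p₀)/p₁} = 0.53909 / 0.59196 ≈ 0.9107

0.221 ≤ PN ≤ 0.911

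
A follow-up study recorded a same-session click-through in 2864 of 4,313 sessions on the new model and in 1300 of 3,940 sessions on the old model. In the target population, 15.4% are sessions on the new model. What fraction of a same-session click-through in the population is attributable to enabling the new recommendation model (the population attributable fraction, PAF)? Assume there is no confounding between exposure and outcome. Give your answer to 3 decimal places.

PAF ≈ 0.135

p₁ = P(outcome | exposed) = 2864/4313 = 0.66404
p₀ = P(outcome | unexposed) = 1300/3940 = 0.32995
Overall risk P(Y=1) = π·p₁ + (1−π)·p₀ = 0.154×0.66404 + 0.846×0.32995 = 0.3814.
Under exogeneity, PAF = [P(Y=1) − p₀] / P(Y=1).
PAF = (0.3814 − 0.32995) / 0.3814 ≈ 0.1349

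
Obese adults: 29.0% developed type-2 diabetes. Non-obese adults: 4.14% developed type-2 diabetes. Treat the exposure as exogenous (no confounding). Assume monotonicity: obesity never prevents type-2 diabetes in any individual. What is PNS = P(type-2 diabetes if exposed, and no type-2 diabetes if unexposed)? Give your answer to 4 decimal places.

PNS ≈ 0.2486

p₁ = 0.29, p₀ = 0.0414.
Under exogeneity and monotonicity, PNS = p₁ − p₀.
PNS = 0.29 − 0.0414 = 0.2486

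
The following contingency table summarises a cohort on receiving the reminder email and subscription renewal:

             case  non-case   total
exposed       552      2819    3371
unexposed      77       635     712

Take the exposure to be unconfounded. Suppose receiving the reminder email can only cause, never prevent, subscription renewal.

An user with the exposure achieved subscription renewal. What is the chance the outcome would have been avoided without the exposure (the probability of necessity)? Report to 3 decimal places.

p₁ = P(outcome | exposed) = 552/3371 = 0.16375
p₀ = P(outcome | unexposed) = 77/712 = 0.10815
Under exogeneity and monotonicity, PN = (p₁ − p₀)/p₁.
PN = (0.16375 − 0.10815) / 0.16375 ≈ 0.3396

PN ≈ 0.340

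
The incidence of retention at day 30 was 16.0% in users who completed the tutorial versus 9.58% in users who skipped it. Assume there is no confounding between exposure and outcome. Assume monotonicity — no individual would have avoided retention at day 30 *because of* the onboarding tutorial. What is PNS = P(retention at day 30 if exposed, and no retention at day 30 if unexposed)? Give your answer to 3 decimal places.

p₁ = 0.16, p₀ = 0.0958.
Under exogeneity and monotonicity, PNS = p₁ − p₀.
PNS = 0.16 − 0.0958 = 0.0642

PNS ≈ 0.064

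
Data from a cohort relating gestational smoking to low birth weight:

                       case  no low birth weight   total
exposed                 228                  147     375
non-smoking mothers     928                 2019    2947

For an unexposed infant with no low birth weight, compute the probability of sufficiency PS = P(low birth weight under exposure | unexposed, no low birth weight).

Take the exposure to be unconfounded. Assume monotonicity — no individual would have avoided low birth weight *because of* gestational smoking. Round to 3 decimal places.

p₁ = P(outcome | exposed) = 228/375 = 0.608
p₀ = P(outcome | unexposed) = 928/2947 = 0.3149
Under exogeneity and monotonicity, PS = (p₁ − p₀)/(1 − p₀).
PS = (0.608 − 0.3149) / 0.6851 ≈ 0.4278

PS ≈ 0.428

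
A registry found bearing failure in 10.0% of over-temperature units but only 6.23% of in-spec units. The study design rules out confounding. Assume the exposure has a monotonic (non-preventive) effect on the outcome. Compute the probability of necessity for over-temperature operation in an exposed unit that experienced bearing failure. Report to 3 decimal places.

PN ≈ 0.377

p₁ = 0.1, p₀ = 0.0623.
Under exogeneity and monotonicity, PN = (p₁ − p₀) / p₁.
PN = (0.1 − 0.0623) / 0.1 = 0.0377 / 0.1 ≈ 0.3770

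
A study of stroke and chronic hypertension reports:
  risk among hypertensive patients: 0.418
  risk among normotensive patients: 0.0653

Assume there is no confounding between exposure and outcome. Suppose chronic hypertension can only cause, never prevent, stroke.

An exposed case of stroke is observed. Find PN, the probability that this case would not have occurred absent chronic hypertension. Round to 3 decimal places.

PN ≈ 0.844

Let p₁ = 0.418, p₀ = 0.0653.
Under exogeneity and monotonicity, PN = (p₁ − p₀) / p₁.
PN = (0.418 − 0.0653) / 0.418 = 0.3527 / 0.418 ≈ 0.8438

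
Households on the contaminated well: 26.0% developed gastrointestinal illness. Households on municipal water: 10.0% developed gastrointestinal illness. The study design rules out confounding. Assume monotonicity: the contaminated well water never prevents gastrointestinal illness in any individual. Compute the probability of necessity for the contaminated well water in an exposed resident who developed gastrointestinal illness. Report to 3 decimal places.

PN ≈ 0.615

p₁ = 0.26, p₀ = 0.1.
Under exogeneity and monotonicity, PN = (p₁ − p₀) / p₁.
PN = (0.26 − 0.1) / 0.26 = 0.16 / 0.26 ≈ 0.6154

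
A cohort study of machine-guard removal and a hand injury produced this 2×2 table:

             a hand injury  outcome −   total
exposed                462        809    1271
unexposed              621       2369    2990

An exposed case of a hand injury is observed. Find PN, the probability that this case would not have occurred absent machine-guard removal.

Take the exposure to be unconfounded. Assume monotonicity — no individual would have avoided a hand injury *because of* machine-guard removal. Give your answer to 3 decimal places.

p₁ = P(outcome | exposed) = 462/1271 = 0.36349
p₀ = P(outcome | unexposed) = 621/2990 = 0.20769
Under exogeneity and monotonicity, PN = (p₁ − p₀)/p₁.
PN = (0.36349 − 0.20769) / 0.36349 ≈ 0.4286

PN ≈ 0.429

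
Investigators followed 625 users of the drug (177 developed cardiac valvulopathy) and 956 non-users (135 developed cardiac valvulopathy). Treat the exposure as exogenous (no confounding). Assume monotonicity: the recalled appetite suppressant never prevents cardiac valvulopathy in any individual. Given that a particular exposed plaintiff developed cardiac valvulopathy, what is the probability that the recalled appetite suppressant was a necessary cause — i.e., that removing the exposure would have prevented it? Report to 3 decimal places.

p₁ = P(outcome | exposed) = 177/625 = 0.2832
p₀ = P(outcome | unexposed) = 135/956 = 0.14121
Under exogeneity and monotonicity, PN = (p₁ − p₀) / p₁.
PN = (0.2832 − 0.14121) / 0.2832 = 0.14199 / 0.2832 ≈ 0.5014

PN ≈ 0.501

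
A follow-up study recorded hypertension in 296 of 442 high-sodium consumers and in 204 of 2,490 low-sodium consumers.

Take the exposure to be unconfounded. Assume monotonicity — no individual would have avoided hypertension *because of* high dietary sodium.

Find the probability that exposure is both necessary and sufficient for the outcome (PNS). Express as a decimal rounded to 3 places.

PNS ≈ 0.588

p₁ = P(outcome | exposed) = 296/442 = 0.66968
p₀ = P(outcome | unexposed) = 204/2490 = 0.081928
Under exogeneity and monotonicity, PNS = p₁ − p₀.
PNS = 0.66968 − 0.081928 = 0.58776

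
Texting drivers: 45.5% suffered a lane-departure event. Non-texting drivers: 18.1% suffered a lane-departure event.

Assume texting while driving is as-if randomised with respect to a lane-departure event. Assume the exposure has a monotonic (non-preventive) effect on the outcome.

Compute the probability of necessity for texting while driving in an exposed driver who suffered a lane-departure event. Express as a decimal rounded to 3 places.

p₁ = 0.455, p₀ = 0.181.
Under exogeneity and monotonicity, PN = (p₁ − p₀) / p₁.
PN = (0.455 − 0.181) / 0.455 = 0.274 / 0.455 ≈ 0.6022

PN ≈ 0.602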